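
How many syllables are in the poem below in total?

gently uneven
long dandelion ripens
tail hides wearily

17

Line 1: "gently uneven": 2+3 = 5
Line 2: "long dandelion ripens": 1+4+2 = 7
Line 3: "tail hides wearily": 1+1+3 = 5
Total: 5 + 7 + 5 = 17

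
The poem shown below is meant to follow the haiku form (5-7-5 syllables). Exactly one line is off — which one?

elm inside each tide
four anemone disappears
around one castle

Line 1: "elm inside each tide": 1+2+1+1 = 5 ✓
Line 2: "four anemone disappears": 1+4+3 = 8 (expected 7)
Line 3: "around one castle": 2+1+2 = 5 ✓

The second line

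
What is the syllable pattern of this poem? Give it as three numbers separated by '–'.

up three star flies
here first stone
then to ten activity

4–3–7

Line 1: up (1), three (1), star (1), flies (1) → 4
Line 2: here (1), first (1), stone (1) → 3
Line 3: then (1), to (1), ten (1), activity (4) → 7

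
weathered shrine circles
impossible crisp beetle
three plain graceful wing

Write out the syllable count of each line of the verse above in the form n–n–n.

5–7–5

Line 1: weathered(2) + shrine(1) + circles(2) = 5
Line 2: impossible(4) + crisp(1) + beetle(2) = 7
Line 3: three(1) + plain(1) + graceful(2) + wing(1) = 5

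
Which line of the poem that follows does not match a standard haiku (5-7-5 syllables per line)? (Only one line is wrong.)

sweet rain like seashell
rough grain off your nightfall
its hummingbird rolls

Line 1: sweet (1), rain (1), like (1), seashell (2) → 5 ✓
Line 2: rough (1), grain (1), off (1), your (1), nightfall (2) → 6 (expected 7)
Line 3: its (1), hummingbird (3), rolls (1) → 5 ✓

Line 2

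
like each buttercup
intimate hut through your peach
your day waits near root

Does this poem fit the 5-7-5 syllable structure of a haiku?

Yes

Line 1: like(1) + each(1) + buttercup(3) = 5 ✓
Line 2: intimate(3) + hut(1) + through(1) + your(1) + peach(1) = 7 ✓
Line 3: your(1) + day(1) + waits(1) + near(1) + root(1) = 5 ✓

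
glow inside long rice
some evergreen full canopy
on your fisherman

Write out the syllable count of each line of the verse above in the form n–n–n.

Line 1: "glow inside long rice": 1+2+1+1 = 5
Line 2: "some evergreen full canopy": 1+3+1+3 = 8
Line 3: "on your fisherman": 1+1+3 = 5

5–8–5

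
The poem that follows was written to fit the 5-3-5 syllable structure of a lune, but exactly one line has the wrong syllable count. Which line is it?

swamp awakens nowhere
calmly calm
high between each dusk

Line 1

Line 1: swamp(1) + awakens(3) + nowhere(2) = 6 (expected 5)
Line 2: calmly(2) + calm(1) = 3 ✓
Line 3: high(1) + between(2) + each(1) + dusk(1) = 5 ✓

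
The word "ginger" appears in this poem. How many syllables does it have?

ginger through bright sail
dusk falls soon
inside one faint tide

2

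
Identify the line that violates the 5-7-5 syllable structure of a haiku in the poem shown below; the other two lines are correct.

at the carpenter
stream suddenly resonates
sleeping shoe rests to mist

The third line

Line 1: at (1), the (1), carpenter (3) → 5 ✓
Line 2: stream (1), suddenly (3), resonates (3) → 7 ✓
Line 3: sleeping (2), shoe (1), rests (1), to (1), mist (1) → 6 (expected 5)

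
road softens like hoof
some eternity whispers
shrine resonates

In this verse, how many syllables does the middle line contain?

7

The middle line: "some eternity whispers": 1+4+2 = 7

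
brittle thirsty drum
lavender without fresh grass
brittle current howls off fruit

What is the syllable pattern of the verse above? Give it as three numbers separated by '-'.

5-7-7

Line 1: brittle (2), thirsty (2), drum (1) → 5
Line 2: lavender (3), without (2), fresh (1), grass (1) → 7
Line 3: brittle (2), current (2), howls (1), off (1), fruit (1) → 7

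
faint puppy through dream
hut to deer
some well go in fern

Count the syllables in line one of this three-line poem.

Line one: faint (1), puppy (2), through (1), dream (1) → 5

5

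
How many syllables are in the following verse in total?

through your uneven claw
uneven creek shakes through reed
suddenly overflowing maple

22

Line 1: "through your uneven claw": 1+1+3+1 = 6
Line 2: "uneven creek shakes through reed": 3+1+1+1+1 = 7
Line 3: "suddenly overflowing maple": 3+4+2 = 9
Total: 6 + 7 + 9 = 22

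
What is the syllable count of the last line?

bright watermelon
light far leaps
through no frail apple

The last line: through (1), no (1), frail (1), apple (2) → 5

5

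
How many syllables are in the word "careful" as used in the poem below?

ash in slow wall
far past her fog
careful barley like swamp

2

"careful" has 2 syllables.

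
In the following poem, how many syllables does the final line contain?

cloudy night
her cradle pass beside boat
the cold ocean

The final line: the(1) + cold(1) + ocean(2) = 4

4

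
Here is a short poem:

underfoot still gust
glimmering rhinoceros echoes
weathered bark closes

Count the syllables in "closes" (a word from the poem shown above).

2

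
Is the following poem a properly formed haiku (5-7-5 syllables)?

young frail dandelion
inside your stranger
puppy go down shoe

No

Line 1: young (1), frail (1), dandelion (4) → 6 (expected 5)
Line 2: inside (2), your (1), stranger (2) → 5 (expected 7)
Line 3: puppy (2), go (1), down (1), shoe (1) → 5 ✓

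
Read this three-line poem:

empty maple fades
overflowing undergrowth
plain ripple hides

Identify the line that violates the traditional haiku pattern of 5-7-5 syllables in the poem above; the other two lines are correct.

Line 1: "empty maple fades": 2+2+1 = 5 ✓
Line 2: "overflowing undergrowth": 4+3 = 7 ✓
Line 3: "plain ripple hides": 1+2+1 = 4 (expected 5)

Line 3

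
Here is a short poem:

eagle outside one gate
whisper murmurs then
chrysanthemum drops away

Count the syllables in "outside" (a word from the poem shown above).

2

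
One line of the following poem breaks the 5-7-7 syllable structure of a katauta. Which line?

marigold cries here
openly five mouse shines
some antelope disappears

Line 1: "marigold cries here": 3+1+1 = 5 ✓
Line 2: "openly five mouse shines": 3+1+1+1 = 6 (expected 7)
Line 3: "some antelope disappears": 1+3+3 = 7 ✓

The second line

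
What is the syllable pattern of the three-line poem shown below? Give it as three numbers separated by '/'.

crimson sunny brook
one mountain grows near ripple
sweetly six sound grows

5/7/5

Line 1: crimson(2) + sunny(2) + brook(1) = 5
Line 2: one(1) + mountain(2) + grows(1) + near(1) + ripple(2) = 7
Line 3: sweetly(2) + six(1) + sound(1) + grows(1) = 5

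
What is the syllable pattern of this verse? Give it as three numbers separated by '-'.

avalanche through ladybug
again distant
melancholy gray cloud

7-4-6

Line 1: "avalanche through ladybug": 3+1+3 = 7
Line 2: "again distant": 2+2 = 4
Line 3: "melancholy gray cloud": 4+1+1 = 6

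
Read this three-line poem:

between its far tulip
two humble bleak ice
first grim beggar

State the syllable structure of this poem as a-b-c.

6-5-4

Line 1: "between its far tulip": 2+1+1+2 = 6
Line 2: "two humble bleak ice": 1+2+1+1 = 5
Line 3: "first grim beggar": 1+1+2 = 4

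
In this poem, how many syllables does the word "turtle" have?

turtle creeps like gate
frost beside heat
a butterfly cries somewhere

2

"turtle" has 2 syllables.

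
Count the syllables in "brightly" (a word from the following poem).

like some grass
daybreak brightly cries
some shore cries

2

"brightly" has 2 syllables.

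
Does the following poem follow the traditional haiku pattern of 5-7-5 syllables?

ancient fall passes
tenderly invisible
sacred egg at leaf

Line 1: ancient(2) + fall(1) + passes(2) = 5 ✓
Line 2: tenderly(3) + invisible(4) = 7 ✓
Line 3: sacred(2) + egg(1) + at(1) + leaf(1) = 5 ✓

Yes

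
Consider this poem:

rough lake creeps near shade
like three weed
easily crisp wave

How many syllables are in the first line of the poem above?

The first line: rough (1), lake (1), creeps (1), near (1), shade (1) → 5

5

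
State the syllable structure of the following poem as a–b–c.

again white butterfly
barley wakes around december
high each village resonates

Line 1: again(2) + white(1) + butterfly(3) = 6
Line 2: barley(2) + wakes(1) + around(2) + december(3) = 8
Line 3: high(1) + each(1) + village(2) + resonates(3) = 7

6–8–7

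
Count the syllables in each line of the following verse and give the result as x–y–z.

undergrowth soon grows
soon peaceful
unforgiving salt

5–3–5

Line 1: "undergrowth soon grows": 3+1+1 = 5
Line 2: "soon peaceful": 1+2 = 3
Line 3: "unforgiving salt": 4+1 = 5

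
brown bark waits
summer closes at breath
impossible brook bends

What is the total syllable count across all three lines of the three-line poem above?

15

Line 1: "brown bark waits": 1+1+1 = 3
Line 2: "summer closes at breath": 2+2+1+1 = 6
Line 3: "impossible brook bends": 4+1+1 = 6
Total: 3 + 6 + 6 = 15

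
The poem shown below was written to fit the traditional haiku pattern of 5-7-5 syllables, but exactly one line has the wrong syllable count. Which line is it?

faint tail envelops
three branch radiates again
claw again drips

Line 3

Line 1: "faint tail envelops": 1+1+3 = 5 ✓
Line 2: "three branch radiates again": 1+1+3+2 = 7 ✓
Line 3: "claw again drips": 1+2+1 = 4 (expected 5)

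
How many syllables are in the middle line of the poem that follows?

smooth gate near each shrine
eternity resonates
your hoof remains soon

The middle line: "eternity resonates": 4+3 = 7

7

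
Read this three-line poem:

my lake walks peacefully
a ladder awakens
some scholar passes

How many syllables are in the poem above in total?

17

Line 1: my(1) + lake(1) + walks(1) + peacefully(3) = 6
Line 2: a(1) + ladder(2) + awakens(3) = 6
Line 3: some(1) + scholar(2) + passes(2) = 5
Total: 6 + 6 + 5 = 17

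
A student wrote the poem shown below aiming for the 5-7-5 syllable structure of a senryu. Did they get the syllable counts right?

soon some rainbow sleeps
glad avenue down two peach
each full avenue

Yes

Line 1: soon(1) + some(1) + rainbow(2) + sleeps(1) = 5 ✓
Line 2: glad(1) + avenue(3) + down(1) + two(1) + peach(1) = 7 ✓
Line 3: each(1) + full(1) + avenue(3) = 5 ✓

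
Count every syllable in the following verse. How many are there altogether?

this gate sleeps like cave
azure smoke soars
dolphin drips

12

Line 1: "this gate sleeps like cave": 1+1+1+1+1 = 5
Line 2: "azure smoke soars": 2+1+1 = 4
Line 3: "dolphin drips": 2+1 = 3
Total: 5 + 4 + 3 = 12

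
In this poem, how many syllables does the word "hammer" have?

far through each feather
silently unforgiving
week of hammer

2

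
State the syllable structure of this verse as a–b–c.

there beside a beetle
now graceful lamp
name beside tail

6–4–4

Line 1: there(1) + beside(2) + a(1) + beetle(2) = 6
Line 2: now(1) + graceful(2) + lamp(1) = 4
Line 3: name(1) + beside(2) + tail(1) = 4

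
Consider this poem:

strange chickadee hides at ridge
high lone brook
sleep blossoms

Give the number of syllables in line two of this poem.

3

Line two: high (1), lone (1), brook (1) → 3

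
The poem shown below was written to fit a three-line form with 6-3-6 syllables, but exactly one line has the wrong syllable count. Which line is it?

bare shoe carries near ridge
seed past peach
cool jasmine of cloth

The third line

Line 1: bare (1), shoe (1), carries (2), near (1), ridge (1) → 6 ✓
Line 2: seed (1), past (1), peach (1) → 3 ✓
Line 3: cool (1), jasmine (2), of (1), cloth (1) → 5 (expected 6)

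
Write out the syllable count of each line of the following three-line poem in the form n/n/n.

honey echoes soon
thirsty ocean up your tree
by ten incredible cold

Line 1: "honey echoes soon": 2+2+1 = 5
Line 2: "thirsty ocean up your tree": 2+2+1+1+1 = 7
Line 3: "by ten incredible cold": 1+1+4+1 = 7

5/7/7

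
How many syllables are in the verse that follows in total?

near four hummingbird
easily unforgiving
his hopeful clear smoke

17

Line 1: near (1), four (1), hummingbird (3) → 5
Line 2: easily (3), unforgiving (4) → 7
Line 3: his (1), hopeful (2), clear (1), smoke (1) → 5
Total: 5 + 7 + 5 = 17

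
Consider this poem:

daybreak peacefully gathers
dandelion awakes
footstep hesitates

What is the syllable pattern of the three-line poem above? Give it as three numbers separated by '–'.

7–6–5

Line 1: daybreak(2) + peacefully(3) + gathers(2) = 7
Line 2: dandelion(4) + awakes(2) = 6
Line 3: footstep(2) + hesitates(3) = 5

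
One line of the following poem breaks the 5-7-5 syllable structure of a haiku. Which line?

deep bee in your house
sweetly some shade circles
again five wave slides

Line 1: "deep bee in your house": 1+1+1+1+1 = 5 ✓
Line 2: "sweetly some shade circles": 2+1+1+2 = 6 (expected 7)
Line 3: "again five wave slides": 2+1+1+1 = 5 ✓

The second line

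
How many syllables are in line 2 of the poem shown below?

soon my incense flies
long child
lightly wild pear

Line 2: long (1), child (1) → 2

2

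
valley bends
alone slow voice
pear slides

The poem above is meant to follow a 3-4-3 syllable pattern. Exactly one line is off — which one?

Line 3

Line 1: valley(2) + bends(1) = 3 ✓
Line 2: alone(2) + slow(1) + voice(1) = 4 ✓
Line 3: pear(1) + slides(1) = 2 (expected 3)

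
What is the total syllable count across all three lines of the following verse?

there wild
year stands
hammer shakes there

Line 1: there (1), wild (1) → 2
Line 2: year (1), stands (1) → 2
Line 3: hammer (2), shakes (1), there (1) → 4
Total: 2 + 2 + 4 = 8

8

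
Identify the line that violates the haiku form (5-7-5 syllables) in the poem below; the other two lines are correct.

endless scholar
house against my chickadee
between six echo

Line 1: endless (2), scholar (2) → 4 (expected 5)
Line 2: house (1), against (2), my (1), chickadee (3) → 7 ✓
Line 3: between (2), six (1), echo (2) → 5 ✓

The first line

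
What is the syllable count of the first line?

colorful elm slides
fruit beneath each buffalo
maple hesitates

The first line: colorful(3) + elm(1) + slides(1) = 5

5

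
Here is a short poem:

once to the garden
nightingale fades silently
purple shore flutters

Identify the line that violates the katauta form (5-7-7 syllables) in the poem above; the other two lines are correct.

Line 1: "once to the garden": 1+1+1+2 = 5 ✓
Line 2: "nightingale fades silently": 3+1+3 = 7 ✓
Line 3: "purple shore flutters": 2+1+2 = 5 (expected 7)

The third line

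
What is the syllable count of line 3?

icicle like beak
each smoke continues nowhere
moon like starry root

Line 3: moon(1) + like(1) + starry(2) + root(1) = 5

5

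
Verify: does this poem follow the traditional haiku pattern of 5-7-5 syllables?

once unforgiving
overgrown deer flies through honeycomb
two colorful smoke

No

Line 1: once (1), unforgiving (4) → 5 ✓
Line 2: overgrown (3), deer (1), flies (1), through (1), honeycomb (3) → 9 (expected 7)
Line 3: two (1), colorful (3), smoke (1) → 5 ✓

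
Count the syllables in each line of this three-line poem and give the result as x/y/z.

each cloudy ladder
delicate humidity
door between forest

Line 1: "each cloudy ladder": 1+2+2 = 5
Line 2: "delicate humidity": 3+4 = 7
Line 3: "door between forest": 1+2+2 = 5

5/7/5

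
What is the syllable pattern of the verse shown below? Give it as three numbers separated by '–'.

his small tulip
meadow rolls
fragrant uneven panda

Line 1: his(1) + small(1) + tulip(2) = 4
Line 2: meadow(2) + rolls(1) = 3
Line 3: fragrant(2) + uneven(3) + panda(2) = 7

4–3–7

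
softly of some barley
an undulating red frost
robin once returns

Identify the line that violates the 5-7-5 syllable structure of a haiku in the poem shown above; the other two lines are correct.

Line 1: softly (2), of (1), some (1), barley (2) → 6 (expected 5)
Line 2: an (1), undulating (4), red (1), frost (1) → 7 ✓
Line 3: robin (2), once (1), returns (2) → 5 ✓

Line 1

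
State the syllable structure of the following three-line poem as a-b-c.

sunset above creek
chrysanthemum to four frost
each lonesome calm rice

5-7-5

Line 1: sunset (2), above (2), creek (1) → 5
Line 2: chrysanthemum (4), to (1), four (1), frost (1) → 7
Line 3: each (1), lonesome (2), calm (1), rice (1) → 5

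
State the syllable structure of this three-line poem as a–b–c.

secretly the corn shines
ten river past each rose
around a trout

Line 1: "secretly the corn shines": 3+1+1+1 = 6
Line 2: "ten river past each rose": 1+2+1+1+1 = 6
Line 3: "around a trout": 2+1+1 = 4

6–6–4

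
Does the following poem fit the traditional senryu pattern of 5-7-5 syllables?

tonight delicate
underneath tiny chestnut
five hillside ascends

Yes

Line 1: tonight (2), delicate (3) → 5 ✓
Line 2: underneath (3), tiny (2), chestnut (2) → 7 ✓
Line 3: five (1), hillside (2), ascends (2) → 5 ✓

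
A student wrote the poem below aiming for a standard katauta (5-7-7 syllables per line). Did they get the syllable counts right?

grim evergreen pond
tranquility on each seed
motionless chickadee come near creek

No

Line 1: "grim evergreen pond": 1+3+1 = 5 ✓
Line 2: "tranquility on each seed": 4+1+1+1 = 7 ✓
Line 3: "motionless chickadee come near creek": 3+3+1+1+1 = 9 (expected 7)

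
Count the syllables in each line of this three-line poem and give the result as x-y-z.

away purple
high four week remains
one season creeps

Line 1: away(2) + purple(2) = 4
Line 2: high(1) + four(1) + week(1) + remains(2) = 5
Line 3: one(1) + season(2) + creeps(1) = 4

4-5-4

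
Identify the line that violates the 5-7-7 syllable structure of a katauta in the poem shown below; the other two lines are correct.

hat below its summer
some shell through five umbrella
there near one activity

The first line

Line 1: "hat below its summer": 1+2+1+2 = 6 (expected 5)
Line 2: "some shell through five umbrella": 1+1+1+1+3 = 7 ✓
Line 3: "there near one activity": 1+1+1+4 = 7 ✓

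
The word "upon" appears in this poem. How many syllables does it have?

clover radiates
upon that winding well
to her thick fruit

2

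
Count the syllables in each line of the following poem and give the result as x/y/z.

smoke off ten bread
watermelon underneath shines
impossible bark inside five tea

Line 1: smoke(1) + off(1) + ten(1) + bread(1) = 4
Line 2: watermelon(4) + underneath(3) + shines(1) = 8
Line 3: impossible(4) + bark(1) + inside(2) + five(1) + tea(1) = 9

4/8/9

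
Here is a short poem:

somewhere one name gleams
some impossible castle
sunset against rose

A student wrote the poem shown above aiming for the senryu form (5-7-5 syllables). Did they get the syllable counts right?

Line 1: somewhere(2) + one(1) + name(1) + gleams(1) = 5 ✓
Line 2: some(1) + impossible(4) + castle(2) = 7 ✓
Line 3: sunset(2) + against(2) + rose(1) = 5 ✓

Yes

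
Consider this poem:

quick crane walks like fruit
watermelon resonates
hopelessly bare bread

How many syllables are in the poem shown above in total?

Line 1: quick(1) + crane(1) + walks(1) + like(1) + fruit(1) = 5
Line 2: watermelon(4) + resonates(3) = 7
Line 3: hopelessly(3) + bare(1) + bread(1) = 5
Total: 5 + 7 + 5 = 17

17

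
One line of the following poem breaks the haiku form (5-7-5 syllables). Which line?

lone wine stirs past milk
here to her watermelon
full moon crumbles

The third line

Line 1: lone(1) + wine(1) + stirs(1) + past(1) + milk(1) = 5 ✓
Line 2: here(1) + to(1) + her(1) + watermelon(4) = 7 ✓
Line 3: full(1) + moon(1) + crumbles(2) = 4 (expected 5)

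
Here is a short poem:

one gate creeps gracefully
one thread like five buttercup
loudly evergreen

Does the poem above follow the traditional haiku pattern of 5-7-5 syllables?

No

Line 1: one(1) + gate(1) + creeps(1) + gracefully(3) = 6 (expected 5)
Line 2: one(1) + thread(1) + like(1) + five(1) + buttercup(3) = 7 ✓
Line 3: loudly(2) + evergreen(3) = 5 ✓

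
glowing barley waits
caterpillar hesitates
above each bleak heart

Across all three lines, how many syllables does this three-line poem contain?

Line 1: "glowing barley waits": 2+2+1 = 5
Line 2: "caterpillar hesitates": 4+3 = 7
Line 3: "above each bleak heart": 2+1+1+1 = 5
Total: 5 + 7 + 5 = 17

17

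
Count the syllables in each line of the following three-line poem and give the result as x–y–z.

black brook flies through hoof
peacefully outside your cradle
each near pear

5–8–3

Line 1: black (1), brook (1), flies (1), through (1), hoof (1) → 5
Line 2: peacefully (3), outside (2), your (1), cradle (2) → 8
Line 3: each (1), near (1), pear (1) → 3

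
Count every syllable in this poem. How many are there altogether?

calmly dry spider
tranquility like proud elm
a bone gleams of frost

Line 1: calmly(2) + dry(1) + spider(2) = 5
Line 2: tranquility(4) + like(1) + proud(1) + elm(1) = 7
Line 3: a(1) + bone(1) + gleams(1) + of(1) + frost(1) = 5
Total: 5 + 7 + 5 = 17

17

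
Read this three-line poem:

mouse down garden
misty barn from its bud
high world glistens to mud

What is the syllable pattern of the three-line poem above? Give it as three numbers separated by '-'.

4-6-6

Line 1: "mouse down garden": 1+1+2 = 4
Line 2: "misty barn from its bud": 2+1+1+1+1 = 6
Line 3: "high world glistens to mud": 1+1+2+1+1 = 6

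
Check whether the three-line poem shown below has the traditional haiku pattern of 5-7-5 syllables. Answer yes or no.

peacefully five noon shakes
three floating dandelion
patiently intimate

Line 1: peacefully (3), five (1), noon (1), shakes (1) → 6 (expected 5)
Line 2: three (1), floating (2), dandelion (4) → 7 ✓
Line 3: patiently (3), intimate (3) → 6 (expected 5)

No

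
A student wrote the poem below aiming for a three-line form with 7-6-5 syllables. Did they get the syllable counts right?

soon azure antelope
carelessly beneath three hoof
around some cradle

No

Line 1: soon(1) + azure(2) + antelope(3) = 6 (expected 7)
Line 2: carelessly(3) + beneath(2) + three(1) + hoof(1) = 7 (expected 6)
Line 3: around(2) + some(1) + cradle(2) = 5 ✓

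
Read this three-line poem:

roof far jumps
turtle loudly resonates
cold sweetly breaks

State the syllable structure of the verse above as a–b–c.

Line 1: roof(1) + far(1) + jumps(1) = 3
Line 2: turtle(2) + loudly(2) + resonates(3) = 7
Line 3: cold(1) + sweetly(2) + breaks(1) = 4

3–7–4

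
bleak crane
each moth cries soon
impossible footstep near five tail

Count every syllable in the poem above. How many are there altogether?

Line 1: "bleak crane": 1+1 = 2
Line 2: "each moth cries soon": 1+1+1+1 = 4
Line 3: "impossible footstep near five tail": 4+2+1+1+1 = 9
Total: 2 + 4 + 9 = 15

15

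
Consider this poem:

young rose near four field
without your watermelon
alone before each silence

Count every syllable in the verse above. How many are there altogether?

Line 1: "young rose near four field": 1+1+1+1+1 = 5
Line 2: "without your watermelon": 2+1+4 = 7
Line 3: "alone before each silence": 2+2+1+2 = 7
Total: 5 + 7 + 7 = 19

19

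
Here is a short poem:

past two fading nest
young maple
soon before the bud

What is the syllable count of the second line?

The second line: young (1), maple (2) → 3

3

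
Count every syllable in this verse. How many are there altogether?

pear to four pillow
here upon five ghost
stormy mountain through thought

Line 1: pear (1), to (1), four (1), pillow (2) → 5
Line 2: here (1), upon (2), five (1), ghost (1) → 5
Line 3: stormy (2), mountain (2), through (1), thought (1) → 6
Total: 5 + 5 + 6 = 16

16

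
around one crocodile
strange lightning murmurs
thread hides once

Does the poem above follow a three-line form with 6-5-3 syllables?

Yes

Line 1: around (2), one (1), crocodile (3) → 6 ✓
Line 2: strange (1), lightning (2), murmurs (2) → 5 ✓
Line 3: thread (1), hides (1), once (1) → 3 ✓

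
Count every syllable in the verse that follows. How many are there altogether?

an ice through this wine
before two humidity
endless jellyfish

17

Line 1: an(1) + ice(1) + through(1) + this(1) + wine(1) = 5
Line 2: before(2) + two(1) + humidity(4) = 7
Line 3: endless(2) + jellyfish(3) = 5
Total: 5 + 7 + 5 = 17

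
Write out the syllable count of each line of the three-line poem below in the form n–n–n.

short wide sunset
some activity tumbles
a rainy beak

Line 1: "short wide sunset": 1+1+2 = 4
Line 2: "some activity tumbles": 1+4+2 = 7
Line 3: "a rainy beak": 1+2+1 = 4

4–7–4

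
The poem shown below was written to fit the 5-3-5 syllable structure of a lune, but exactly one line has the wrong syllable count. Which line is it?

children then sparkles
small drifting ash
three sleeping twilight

Line 1: children (2), then (1), sparkles (2) → 5 ✓
Line 2: small (1), drifting (2), ash (1) → 4 (expected 3)
Line 3: three (1), sleeping (2), twilight (2) → 5 ✓

Line 2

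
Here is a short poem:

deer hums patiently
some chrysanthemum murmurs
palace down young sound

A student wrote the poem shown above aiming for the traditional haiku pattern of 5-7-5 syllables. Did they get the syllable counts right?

Yes

Line 1: deer (1), hums (1), patiently (3) → 5 ✓
Line 2: some (1), chrysanthemum (4), murmurs (2) → 7 ✓
Line 3: palace (2), down (1), young (1), sound (1) → 5 ✓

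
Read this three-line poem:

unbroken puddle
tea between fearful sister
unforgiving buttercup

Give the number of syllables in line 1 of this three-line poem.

Line 1: unbroken(3) + puddle(2) = 5

5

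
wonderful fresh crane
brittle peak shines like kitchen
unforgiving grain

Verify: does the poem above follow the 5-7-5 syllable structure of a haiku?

Yes

Line 1: wonderful(3) + fresh(1) + crane(1) = 5 ✓
Line 2: brittle(2) + peak(1) + shines(1) + like(1) + kitchen(2) = 7 ✓
Line 3: unforgiving(4) + grain(1) = 5 ✓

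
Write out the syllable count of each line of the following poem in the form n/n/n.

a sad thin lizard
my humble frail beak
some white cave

Line 1: "a sad thin lizard": 1+1+1+2 = 5
Line 2: "my humble frail beak": 1+2+1+1 = 5
Line 3: "some white cave": 1+1+1 = 3

5/5/3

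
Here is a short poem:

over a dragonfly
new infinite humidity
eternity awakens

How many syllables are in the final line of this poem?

The final line: eternity(4) + awakens(3) = 7

7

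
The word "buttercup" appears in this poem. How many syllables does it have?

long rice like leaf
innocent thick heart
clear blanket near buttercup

3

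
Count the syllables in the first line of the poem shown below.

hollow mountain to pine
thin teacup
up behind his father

6

The first line: hollow(2) + mountain(2) + to(1) + pine(1) = 6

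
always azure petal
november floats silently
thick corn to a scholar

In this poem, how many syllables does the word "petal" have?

"petal" has 2 syllables.

2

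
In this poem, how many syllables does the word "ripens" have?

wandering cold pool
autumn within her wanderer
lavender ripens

2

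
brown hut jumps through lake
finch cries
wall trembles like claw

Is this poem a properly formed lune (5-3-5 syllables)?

No

Line 1: brown(1) + hut(1) + jumps(1) + through(1) + lake(1) = 5 ✓
Line 2: finch(1) + cries(1) = 2 (expected 3)
Line 3: wall(1) + trembles(2) + like(1) + claw(1) = 5 ✓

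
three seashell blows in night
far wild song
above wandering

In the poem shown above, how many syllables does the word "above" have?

2

"above" has 2 syllables.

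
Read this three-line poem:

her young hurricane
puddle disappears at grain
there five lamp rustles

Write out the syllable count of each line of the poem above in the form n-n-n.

5-7-5

Line 1: her (1), young (1), hurricane (3) → 5
Line 2: puddle (2), disappears (3), at (1), grain (1) → 7
Line 3: there (1), five (1), lamp (1), rustles (2) → 5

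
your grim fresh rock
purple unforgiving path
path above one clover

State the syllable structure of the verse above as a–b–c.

4–7–6

Line 1: your(1) + grim(1) + fresh(1) + rock(1) = 4
Line 2: purple(2) + unforgiving(4) + path(1) = 7
Line 3: path(1) + above(2) + one(1) + clover(2) = 6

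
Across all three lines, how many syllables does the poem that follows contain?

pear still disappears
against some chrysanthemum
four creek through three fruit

17

Line 1: pear(1) + still(1) + disappears(3) = 5
Line 2: against(2) + some(1) + chrysanthemum(4) = 7
Line 3: four(1) + creek(1) + through(1) + three(1) + fruit(1) = 5
Total: 5 + 7 + 5 = 17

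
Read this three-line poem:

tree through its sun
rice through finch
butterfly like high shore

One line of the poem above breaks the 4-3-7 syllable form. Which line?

Line 1: "tree through its sun": 1+1+1+1 = 4 ✓
Line 2: "rice through finch": 1+1+1 = 3 ✓
Line 3: "butterfly like high shore": 3+1+1+1 = 6 (expected 7)

The third line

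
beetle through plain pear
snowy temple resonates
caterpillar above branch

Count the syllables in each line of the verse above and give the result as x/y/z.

5/7/7

Line 1: "beetle through plain pear": 2+1+1+1 = 5
Line 2: "snowy temple resonates": 2+2+3 = 7
Line 3: "caterpillar above branch": 4+2+1 = 7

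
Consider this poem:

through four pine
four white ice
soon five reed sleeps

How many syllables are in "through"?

1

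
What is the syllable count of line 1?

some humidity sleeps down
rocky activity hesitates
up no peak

Line 1: some(1) + humidity(4) + sleeps(1) + down(1) = 7

7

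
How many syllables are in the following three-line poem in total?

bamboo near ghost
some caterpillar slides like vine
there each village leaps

17

Line 1: bamboo(2) + near(1) + ghost(1) = 4
Line 2: some(1) + caterpillar(4) + slides(1) + like(1) + vine(1) = 8
Line 3: there(1) + each(1) + village(2) + leaps(1) = 5
Total: 4 + 8 + 5 = 17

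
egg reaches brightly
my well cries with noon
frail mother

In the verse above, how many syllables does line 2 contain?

Line 2: my (1), well (1), cries (1), with (1), noon (1) → 5

5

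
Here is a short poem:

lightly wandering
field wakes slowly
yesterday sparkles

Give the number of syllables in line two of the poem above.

Line two: field(1) + wakes(1) + slowly(2) = 4

4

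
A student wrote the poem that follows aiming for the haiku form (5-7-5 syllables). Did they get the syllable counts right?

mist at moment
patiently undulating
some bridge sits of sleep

No

Line 1: "mist at moment": 1+1+2 = 4 (expected 5)
Line 2: "patiently undulating": 3+4 = 7 ✓
Line 3: "some bridge sits of sleep": 1+1+1+1+1 = 5 ✓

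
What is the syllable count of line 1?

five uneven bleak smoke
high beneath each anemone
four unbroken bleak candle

6

Line 1: five (1), uneven (3), bleak (1), smoke (1) → 6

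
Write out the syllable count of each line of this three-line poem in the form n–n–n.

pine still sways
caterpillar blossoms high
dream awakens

Line 1: "pine still sways": 1+1+1 = 3
Line 2: "caterpillar blossoms high": 4+2+1 = 7
Line 3: "dream awakens": 1+3 = 4

3–7–4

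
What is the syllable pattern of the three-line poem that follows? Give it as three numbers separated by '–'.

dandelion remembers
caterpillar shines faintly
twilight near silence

Line 1: dandelion(4) + remembers(3) = 7
Line 2: caterpillar(4) + shines(1) + faintly(2) = 7
Line 3: twilight(2) + near(1) + silence(2) = 5

7–7–5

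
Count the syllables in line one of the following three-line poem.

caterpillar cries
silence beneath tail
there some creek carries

5

Line one: caterpillar(4) + cries(1) = 5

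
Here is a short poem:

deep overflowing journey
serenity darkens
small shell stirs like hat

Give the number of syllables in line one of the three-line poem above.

Line one: deep (1), overflowing (4), journey (2) → 7

7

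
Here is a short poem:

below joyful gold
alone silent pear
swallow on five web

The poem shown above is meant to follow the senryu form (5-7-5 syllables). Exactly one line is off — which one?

Line 1: below(2) + joyful(2) + gold(1) = 5 ✓
Line 2: alone(2) + silent(2) + pear(1) = 5 (expected 7)
Line 3: swallow(2) + on(1) + five(1) + web(1) = 5 ✓

Line 2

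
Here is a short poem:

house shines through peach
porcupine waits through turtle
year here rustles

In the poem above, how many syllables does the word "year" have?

1

"year" has 1 syllable.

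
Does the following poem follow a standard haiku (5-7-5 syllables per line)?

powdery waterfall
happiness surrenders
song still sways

Line 1: "powdery waterfall": 3+3 = 6 (expected 5)
Line 2: "happiness surrenders": 3+3 = 6 (expected 7)
Line 3: "song still sways": 1+1+1 = 3 (expected 5)

No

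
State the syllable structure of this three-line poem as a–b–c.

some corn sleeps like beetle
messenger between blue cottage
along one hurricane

6–8–6

Line 1: some (1), corn (1), sleeps (1), like (1), beetle (2) → 6
Line 2: messenger (3), between (2), blue (1), cottage (2) → 8
Line 3: along (2), one (1), hurricane (3) → 6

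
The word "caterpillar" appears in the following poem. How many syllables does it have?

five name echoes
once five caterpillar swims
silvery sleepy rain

4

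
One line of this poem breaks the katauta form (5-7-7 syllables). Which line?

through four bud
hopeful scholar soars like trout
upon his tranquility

Line 1

Line 1: through(1) + four(1) + bud(1) = 3 (expected 5)
Line 2: hopeful(2) + scholar(2) + soars(1) + like(1) + trout(1) = 7 ✓
Line 3: upon(2) + his(1) + tranquility(4) = 7 ✓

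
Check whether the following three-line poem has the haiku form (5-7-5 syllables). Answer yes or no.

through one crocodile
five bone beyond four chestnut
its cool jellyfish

Line 1: through(1) + one(1) + crocodile(3) = 5 ✓
Line 2: five(1) + bone(1) + beyond(2) + four(1) + chestnut(2) = 7 ✓
Line 3: its(1) + cool(1) + jellyfish(3) = 5 ✓

Yes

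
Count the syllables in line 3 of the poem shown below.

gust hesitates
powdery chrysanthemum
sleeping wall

3

Line 3: sleeping(2) + wall(1) = 3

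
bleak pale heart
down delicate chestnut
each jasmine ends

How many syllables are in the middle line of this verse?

The middle line: down(1) + delicate(3) + chestnut(2) = 6

6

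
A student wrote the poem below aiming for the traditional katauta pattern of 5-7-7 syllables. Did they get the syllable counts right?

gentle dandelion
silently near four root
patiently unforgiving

No

Line 1: gentle (2), dandelion (4) → 6 (expected 5)
Line 2: silently (3), near (1), four (1), root (1) → 6 (expected 7)
Line 3: patiently (3), unforgiving (4) → 7 ✓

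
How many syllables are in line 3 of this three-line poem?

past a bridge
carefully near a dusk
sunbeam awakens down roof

Line 3: "sunbeam awakens down roof": 2+3+1+1 = 7

7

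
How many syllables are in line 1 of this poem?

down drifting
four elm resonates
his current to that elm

3

Line 1: down(1) + drifting(2) = 3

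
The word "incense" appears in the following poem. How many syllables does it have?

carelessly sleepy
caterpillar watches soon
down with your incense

2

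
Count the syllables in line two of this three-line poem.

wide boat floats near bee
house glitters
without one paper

3

Line two: "house glitters": 1+2 = 3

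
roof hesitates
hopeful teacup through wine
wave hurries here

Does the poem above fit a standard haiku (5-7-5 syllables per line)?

Line 1: roof(1) + hesitates(3) = 4 (expected 5)
Line 2: hopeful(2) + teacup(2) + through(1) + wine(1) = 6 (expected 7)
Line 3: wave(1) + hurries(2) + here(1) = 4 (expected 5)

No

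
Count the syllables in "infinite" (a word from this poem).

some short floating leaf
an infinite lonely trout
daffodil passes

3

"infinite" has 3 syllables.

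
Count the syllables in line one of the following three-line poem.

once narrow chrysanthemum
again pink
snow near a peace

Line one: "once narrow chrysanthemum": 1+2+4 = 7

7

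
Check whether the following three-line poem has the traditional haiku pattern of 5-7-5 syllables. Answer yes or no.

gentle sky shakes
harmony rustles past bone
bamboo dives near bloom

Line 1: gentle(2) + sky(1) + shakes(1) = 4 (expected 5)
Line 2: harmony(3) + rustles(2) + past(1) + bone(1) = 7 ✓
Line 3: bamboo(2) + dives(1) + near(1) + bloom(1) = 5 ✓

No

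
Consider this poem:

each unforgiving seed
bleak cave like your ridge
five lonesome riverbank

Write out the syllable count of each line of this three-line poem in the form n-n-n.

Line 1: each (1), unforgiving (4), seed (1) → 6
Line 2: bleak (1), cave (1), like (1), your (1), ridge (1) → 5
Line 3: five (1), lonesome (2), riverbank (3) → 6

6-5-6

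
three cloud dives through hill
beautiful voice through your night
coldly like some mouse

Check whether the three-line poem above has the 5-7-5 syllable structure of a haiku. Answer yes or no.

Yes

Line 1: three(1) + cloud(1) + dives(1) + through(1) + hill(1) = 5 ✓
Line 2: beautiful(3) + voice(1) + through(1) + your(1) + night(1) = 7 ✓
Line 3: coldly(2) + like(1) + some(1) + mouse(1) = 5 ✓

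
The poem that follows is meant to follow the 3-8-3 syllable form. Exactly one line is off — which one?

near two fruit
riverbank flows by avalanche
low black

Line 1: near (1), two (1), fruit (1) → 3 ✓
Line 2: riverbank (3), flows (1), by (1), avalanche (3) → 8 ✓
Line 3: low (1), black (1) → 2 (expected 3)

Line 3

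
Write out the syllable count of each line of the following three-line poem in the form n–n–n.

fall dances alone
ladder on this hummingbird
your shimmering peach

5–7–5

Line 1: "fall dances alone": 1+2+2 = 5
Line 2: "ladder on this hummingbird": 2+1+1+3 = 7
Line 3: "your shimmering peach": 1+3+1 = 5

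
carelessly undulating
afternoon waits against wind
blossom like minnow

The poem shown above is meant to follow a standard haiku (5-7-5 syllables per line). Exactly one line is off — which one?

Line 1: carelessly (3), undulating (4) → 7 (expected 5)
Line 2: afternoon (3), waits (1), against (2), wind (1) → 7 ✓
Line 3: blossom (2), like (1), minnow (2) → 5 ✓

The first line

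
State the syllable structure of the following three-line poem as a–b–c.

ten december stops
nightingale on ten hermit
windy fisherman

Line 1: ten (1), december (3), stops (1) → 5
Line 2: nightingale (3), on (1), ten (1), hermit (2) → 7
Line 3: windy (2), fisherman (3) → 5

5–7–5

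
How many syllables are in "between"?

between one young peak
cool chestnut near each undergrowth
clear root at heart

2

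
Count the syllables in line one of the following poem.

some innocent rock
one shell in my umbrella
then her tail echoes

5

Line one: some(1) + innocent(3) + rock(1) = 5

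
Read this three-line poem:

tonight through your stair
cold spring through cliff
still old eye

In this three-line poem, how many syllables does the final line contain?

3

The final line: "still old eye": 1+1+1 = 3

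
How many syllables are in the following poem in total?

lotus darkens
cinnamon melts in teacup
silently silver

Line 1: lotus(2) + darkens(2) = 4
Line 2: cinnamon(3) + melts(1) + in(1) + teacup(2) = 7
Line 3: silently(3) + silver(2) = 5
Total: 4 + 7 + 5 = 16

16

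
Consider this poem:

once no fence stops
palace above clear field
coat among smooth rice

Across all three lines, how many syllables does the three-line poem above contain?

15

Line 1: once (1), no (1), fence (1), stops (1) → 4
Line 2: palace (2), above (2), clear (1), field (1) → 6
Line 3: coat (1), among (2), smooth (1), rice (1) → 5
Total: 4 + 6 + 5 = 15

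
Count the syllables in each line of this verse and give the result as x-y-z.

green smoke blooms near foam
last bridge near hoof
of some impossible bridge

5-4-7

Line 1: green(1) + smoke(1) + blooms(1) + near(1) + foam(1) = 5
Line 2: last(1) + bridge(1) + near(1) + hoof(1) = 4
Line 3: of(1) + some(1) + impossible(4) + bridge(1) = 7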